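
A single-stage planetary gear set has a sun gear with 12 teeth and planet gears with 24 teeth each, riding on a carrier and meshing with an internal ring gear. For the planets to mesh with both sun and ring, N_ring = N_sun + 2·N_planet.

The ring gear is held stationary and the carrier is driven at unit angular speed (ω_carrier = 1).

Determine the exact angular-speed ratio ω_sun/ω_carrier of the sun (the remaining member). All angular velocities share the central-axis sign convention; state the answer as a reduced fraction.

N_ring = 12 + 2·24 = 60
12(ω_s−ω_c) = −60(ω_r−ω_c),  ω_r=0, ω_c=1
ω_s = 1 − (60/12)(0−1) = 6
ω_s/ω_c = 6

6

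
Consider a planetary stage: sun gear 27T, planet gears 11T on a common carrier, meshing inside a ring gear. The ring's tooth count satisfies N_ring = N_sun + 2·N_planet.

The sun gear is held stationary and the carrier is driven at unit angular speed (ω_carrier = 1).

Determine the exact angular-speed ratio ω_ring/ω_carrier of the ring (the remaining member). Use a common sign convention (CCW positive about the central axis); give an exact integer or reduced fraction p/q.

76/49

N_ring = 27 + 2·11 = 49
27(ω_s−ω_c) = −49(ω_r−ω_c),  ω_s=0, ω_c=1
ω_r = 1 − (27/49)(0−1) = 76/49
ω_r/ω_c = 76/49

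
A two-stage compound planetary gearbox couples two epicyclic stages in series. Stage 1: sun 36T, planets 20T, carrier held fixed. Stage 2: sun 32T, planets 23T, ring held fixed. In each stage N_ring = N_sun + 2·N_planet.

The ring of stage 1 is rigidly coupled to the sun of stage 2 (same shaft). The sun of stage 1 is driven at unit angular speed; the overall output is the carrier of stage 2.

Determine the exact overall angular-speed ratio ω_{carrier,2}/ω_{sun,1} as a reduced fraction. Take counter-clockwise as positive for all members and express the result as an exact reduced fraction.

Stage 1: N_ring = 36 + 2·20 = 76
Stage 1: 36(ω_s−ω_c) = −76(ω_r−ω_c),  ω_c=0, ω_s=1
Stage 1: ω_r = 0 − (36/76)(1−0) = -9/19
  ⇒ ω_r¹/ω_s¹ = -9/19
Stage 2: N_ring = 32 + 2·23 = 78
Stage 2: 32(ω_s−ω_c) = −78(ω_r−ω_c),  ω_r=0, ω_s=1
Stage 2: 32(1−ω_c) = −78(0−ω_c)  ⇒  110ω_c = 32  ⇒  ω_c = 16/55
  ⇒ ω_c²/ω_s² = 16/55
Coupling ω_s² = ω_r¹ ⇒ overall = -9/19 × 16/55 = -144/1045

-144/1045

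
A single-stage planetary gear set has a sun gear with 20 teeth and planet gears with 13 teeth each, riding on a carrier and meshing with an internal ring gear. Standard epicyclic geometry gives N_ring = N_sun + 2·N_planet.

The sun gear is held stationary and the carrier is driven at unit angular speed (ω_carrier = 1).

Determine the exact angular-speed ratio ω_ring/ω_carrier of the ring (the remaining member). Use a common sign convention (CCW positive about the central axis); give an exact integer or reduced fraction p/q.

N_ring = 20 + 2·13 = 46
20(ω_s−ω_c) = −46(ω_r−ω_c),  ω_s=0, ω_c=1
ω_r = 1 − (20/46)(0−1) = 33/23
ω_r/ω_c = 33/23

33/23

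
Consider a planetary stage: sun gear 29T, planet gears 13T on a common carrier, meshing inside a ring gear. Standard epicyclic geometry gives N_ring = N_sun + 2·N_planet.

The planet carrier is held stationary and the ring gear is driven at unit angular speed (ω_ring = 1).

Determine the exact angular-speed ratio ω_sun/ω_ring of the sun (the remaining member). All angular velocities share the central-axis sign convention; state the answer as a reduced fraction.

N_ring = 29 + 2·13 = 55
29(ω_s−ω_c) = −55(ω_r−ω_c),  ω_c=0, ω_r=1
ω_s = 0 − (55/29)(1−0) = -55/29
ω_s/ω_r = -55/29

-55/29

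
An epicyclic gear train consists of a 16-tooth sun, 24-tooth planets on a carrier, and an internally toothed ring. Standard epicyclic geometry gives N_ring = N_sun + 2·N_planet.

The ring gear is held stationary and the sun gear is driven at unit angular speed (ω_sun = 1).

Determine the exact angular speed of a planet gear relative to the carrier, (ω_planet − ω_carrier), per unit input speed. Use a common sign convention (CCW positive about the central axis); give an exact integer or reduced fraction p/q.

N_ring = 16 + 2·24 = 64
16(ω_s−ω_c) = −64(ω_r−ω_c),  ω_r=0, ω_s=1
16(1−ω_c) = −64(0−ω_c)  ⇒  80ω_c = 16  ⇒  ω_c = 1/5
sun–planet: 16·(1−1/5) = −24·(ω_p−ω_c)  ⇒  ω_p−ω_c = −(16/24)·(4/5) = -8/15

-8/15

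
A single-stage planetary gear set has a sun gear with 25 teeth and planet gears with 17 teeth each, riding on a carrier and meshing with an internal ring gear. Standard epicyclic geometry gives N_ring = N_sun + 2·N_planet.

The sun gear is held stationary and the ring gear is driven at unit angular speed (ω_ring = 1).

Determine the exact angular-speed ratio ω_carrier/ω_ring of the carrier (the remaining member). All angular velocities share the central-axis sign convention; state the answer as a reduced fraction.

N_ring = 25 + 2·17 = 59
25(ω_s−ω_c) = −59(ω_r−ω_c),  ω_s=0, ω_r=1
25(0−ω_c) = −59(1−ω_c)  ⇒  84ω_c = 59  ⇒  ω_c = 59/84
ω_c/ω_r = 59/84

59/84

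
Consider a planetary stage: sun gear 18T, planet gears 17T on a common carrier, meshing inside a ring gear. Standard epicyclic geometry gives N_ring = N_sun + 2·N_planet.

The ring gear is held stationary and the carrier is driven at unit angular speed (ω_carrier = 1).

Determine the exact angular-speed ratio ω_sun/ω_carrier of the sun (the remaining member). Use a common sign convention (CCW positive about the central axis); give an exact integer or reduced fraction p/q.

35/9

N_ring = 18 + 2·17 = 52
18(ω_s−ω_c) = −52(ω_r−ω_c),  ω_r=0, ω_c=1
ω_s = 1 − (52/18)(0−1) = 35/9
ω_s/ω_c = 35/9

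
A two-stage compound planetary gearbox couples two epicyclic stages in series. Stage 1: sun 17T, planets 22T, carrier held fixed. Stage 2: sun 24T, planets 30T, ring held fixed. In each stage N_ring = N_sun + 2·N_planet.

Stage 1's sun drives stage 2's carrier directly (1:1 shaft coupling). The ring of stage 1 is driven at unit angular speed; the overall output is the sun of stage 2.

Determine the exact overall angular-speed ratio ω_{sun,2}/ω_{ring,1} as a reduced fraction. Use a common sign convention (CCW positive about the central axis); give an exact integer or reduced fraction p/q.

-549/34

Stage 1: N_ring = 17 + 2·22 = 61
Stage 1: 17(ω_s−ω_c) = −61(ω_r−ω_c),  ω_c=0, ω_r=1
Stage 1: ω_s = 0 − (61/17)(1−0) = -61/17
  ⇒ ω_s¹/ω_r¹ = -61/17
Stage 2: N_ring = 24 + 2·30 = 84
Stage 2: 24(ω_s−ω_c) = −84(ω_r−ω_c),  ω_r=0, ω_c=1
Stage 2: ω_s = 1 − (84/24)(0−1) = 9/2
  ⇒ ω_s²/ω_c² = 9/2
Coupling ω_c² = ω_s¹ ⇒ overall = -61/17 × 9/2 = -549/34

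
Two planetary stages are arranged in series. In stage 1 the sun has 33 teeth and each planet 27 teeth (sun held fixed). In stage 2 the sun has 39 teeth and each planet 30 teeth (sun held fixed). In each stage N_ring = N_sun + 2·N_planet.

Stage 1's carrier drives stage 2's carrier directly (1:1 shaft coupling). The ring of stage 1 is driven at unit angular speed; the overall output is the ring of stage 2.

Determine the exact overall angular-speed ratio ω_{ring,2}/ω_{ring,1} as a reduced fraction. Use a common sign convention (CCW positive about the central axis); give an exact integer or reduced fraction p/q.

667/660

Stage 1: N_ring = 33 + 2·27 = 87
Stage 1: 33(ω_s−ω_c) = −87(ω_r−ω_c),  ω_s=0, ω_r=1
Stage 1: 33(0−ω_c) = −87(1−ω_c)  ⇒  120ω_c = 87  ⇒  ω_c = 29/40
  ⇒ ω_c¹/ω_r¹ = 29/40
Stage 2: N_ring = 39 + 2·30 = 99
Stage 2: 39(ω_s−ω_c) = −99(ω_r−ω_c),  ω_s=0, ω_c=1
Stage 2: ω_r = 1 − (39/99)(0−1) = 46/33
  ⇒ ω_r²/ω_c² = 46/33
Coupling ω_c² = ω_c¹ ⇒ overall = 29/40 × 46/33 = 667/660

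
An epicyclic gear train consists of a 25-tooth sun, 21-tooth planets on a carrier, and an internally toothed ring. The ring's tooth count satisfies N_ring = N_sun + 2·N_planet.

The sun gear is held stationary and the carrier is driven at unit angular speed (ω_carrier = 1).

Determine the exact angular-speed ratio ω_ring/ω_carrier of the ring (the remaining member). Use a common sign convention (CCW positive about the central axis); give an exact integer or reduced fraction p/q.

N_ring = 25 + 2·21 = 67
25(ω_s−ω_c) = −67(ω_r−ω_c),  ω_s=0, ω_c=1
ω_r = 1 − (25/67)(0−1) = 92/67
ω_r/ω_c = 92/67

92/67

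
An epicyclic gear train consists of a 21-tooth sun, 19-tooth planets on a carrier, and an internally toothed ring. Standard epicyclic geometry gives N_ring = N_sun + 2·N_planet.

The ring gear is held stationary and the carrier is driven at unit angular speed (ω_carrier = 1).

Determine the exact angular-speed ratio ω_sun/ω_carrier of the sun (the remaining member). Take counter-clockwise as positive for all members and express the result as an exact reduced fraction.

N_ring = 21 + 2·19 = 59
21(ω_s−ω_c) = −59(ω_r−ω_c),  ω_r=0, ω_c=1
ω_s = 1 − (59/21)(0−1) = 80/21
ω_s/ω_c = 80/21

80/21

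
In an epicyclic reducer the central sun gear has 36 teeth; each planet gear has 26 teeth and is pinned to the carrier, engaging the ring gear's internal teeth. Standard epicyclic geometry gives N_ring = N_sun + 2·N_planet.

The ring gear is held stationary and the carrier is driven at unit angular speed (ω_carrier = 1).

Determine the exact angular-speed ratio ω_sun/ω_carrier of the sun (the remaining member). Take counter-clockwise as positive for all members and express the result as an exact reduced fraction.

N_ring = 36 + 2·26 = 88
36(ω_s−ω_c) = −88(ω_r−ω_c),  ω_r=0, ω_c=1
ω_s = 1 − (88/36)(0−1) = 31/9
ω_s/ω_c = 31/9

31/9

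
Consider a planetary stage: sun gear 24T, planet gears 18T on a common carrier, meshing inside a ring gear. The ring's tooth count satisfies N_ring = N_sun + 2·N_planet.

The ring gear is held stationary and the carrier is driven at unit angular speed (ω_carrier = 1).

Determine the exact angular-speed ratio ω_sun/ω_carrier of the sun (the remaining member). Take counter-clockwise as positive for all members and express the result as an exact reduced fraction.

7/2

N_ring = 24 + 2·18 = 60
24(ω_s−ω_c) = −60(ω_r−ω_c),  ω_r=0, ω_c=1
ω_s = 1 − (60/24)(0−1) = 7/2
ω_s/ω_c = 7/2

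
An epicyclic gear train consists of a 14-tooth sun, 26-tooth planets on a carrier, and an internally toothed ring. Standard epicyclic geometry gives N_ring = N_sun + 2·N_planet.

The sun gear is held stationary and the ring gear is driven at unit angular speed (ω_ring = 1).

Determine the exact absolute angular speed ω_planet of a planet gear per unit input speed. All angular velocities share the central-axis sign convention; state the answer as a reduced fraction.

33/26

N_ring = 14 + 2·26 = 66
14(ω_s−ω_c) = −66(ω_r−ω_c),  ω_s=0, ω_r=1
14(0−ω_c) = −66(1−ω_c)  ⇒  80ω_c = 66  ⇒  ω_c = 33/40
sun–planet: 14·(0−33/40) = −26·(ω_p−ω_c)  ⇒  ω_p−ω_c = −(14/26)·(-33/40) = 231/520
ω_p = 33/40 + 231/520 = 33/26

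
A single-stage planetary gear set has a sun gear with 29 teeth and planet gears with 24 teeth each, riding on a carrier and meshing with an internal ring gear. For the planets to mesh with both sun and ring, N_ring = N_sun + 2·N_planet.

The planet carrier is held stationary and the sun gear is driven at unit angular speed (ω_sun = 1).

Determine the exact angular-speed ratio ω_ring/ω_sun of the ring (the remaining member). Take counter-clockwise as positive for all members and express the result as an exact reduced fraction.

-29/77

N_ring = 29 + 2·24 = 77
29(ω_s−ω_c) = −77(ω_r−ω_c),  ω_c=0, ω_s=1
ω_r = 0 − (29/77)(1−0) = -29/77
ω_r/ω_s = -29/77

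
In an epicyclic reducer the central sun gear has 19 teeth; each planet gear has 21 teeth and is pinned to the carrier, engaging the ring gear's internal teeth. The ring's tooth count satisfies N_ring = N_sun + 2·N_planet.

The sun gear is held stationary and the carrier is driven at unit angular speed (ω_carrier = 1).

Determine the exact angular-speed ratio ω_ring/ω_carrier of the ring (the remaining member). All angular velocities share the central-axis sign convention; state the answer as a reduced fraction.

80/61

N_ring = 19 + 2·21 = 61
19(ω_s−ω_c) = −61(ω_r−ω_c),  ω_s=0, ω_c=1
ω_r = 1 − (19/61)(0−1) = 80/61
ω_r/ω_c = 80/61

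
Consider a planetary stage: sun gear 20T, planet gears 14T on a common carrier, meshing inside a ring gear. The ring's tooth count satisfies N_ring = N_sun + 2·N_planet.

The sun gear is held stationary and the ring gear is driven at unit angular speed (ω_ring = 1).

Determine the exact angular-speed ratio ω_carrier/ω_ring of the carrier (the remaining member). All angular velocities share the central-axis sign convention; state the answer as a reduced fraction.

12/17

N_ring = 20 + 2·14 = 48
20(ω_s−ω_c) = −48(ω_r−ω_c),  ω_s=0, ω_r=1
20(0−ω_c) = −48(1−ω_c)  ⇒  68ω_c = 48  ⇒  ω_c = 12/17
ω_c/ω_r = 12/17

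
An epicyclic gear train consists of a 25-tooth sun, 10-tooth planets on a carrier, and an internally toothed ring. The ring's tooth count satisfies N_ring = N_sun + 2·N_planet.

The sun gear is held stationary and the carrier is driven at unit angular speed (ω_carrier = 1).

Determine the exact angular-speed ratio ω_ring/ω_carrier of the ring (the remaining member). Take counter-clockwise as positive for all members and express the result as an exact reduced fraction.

N_ring = 25 + 2·10 = 45
25(ω_s−ω_c) = −45(ω_r−ω_c),  ω_s=0, ω_c=1
ω_r = 1 − (25/45)(0−1) = 14/9
ω_r/ω_c = 14/9

14/9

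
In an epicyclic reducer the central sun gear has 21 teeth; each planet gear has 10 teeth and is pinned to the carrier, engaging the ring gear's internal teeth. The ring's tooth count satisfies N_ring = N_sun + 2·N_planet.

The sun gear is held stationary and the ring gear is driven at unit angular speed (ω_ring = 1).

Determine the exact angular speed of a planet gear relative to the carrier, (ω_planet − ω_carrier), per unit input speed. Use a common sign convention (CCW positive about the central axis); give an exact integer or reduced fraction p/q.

861/620

N_ring = 21 + 2·10 = 41
21(ω_s−ω_c) = −41(ω_r−ω_c),  ω_s=0, ω_r=1
21(0−ω_c) = −41(1−ω_c)  ⇒  62ω_c = 41  ⇒  ω_c = 41/62
sun–planet: 21·(0−41/62) = −10·(ω_p−ω_c)  ⇒  ω_p−ω_c = −(21/10)·(-41/62) = 861/620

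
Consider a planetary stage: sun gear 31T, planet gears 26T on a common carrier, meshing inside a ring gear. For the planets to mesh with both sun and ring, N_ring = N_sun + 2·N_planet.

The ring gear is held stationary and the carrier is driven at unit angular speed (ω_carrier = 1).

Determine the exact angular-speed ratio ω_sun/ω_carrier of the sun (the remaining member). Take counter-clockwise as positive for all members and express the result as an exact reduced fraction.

114/31

N_ring = 31 + 2·26 = 83
31(ω_s−ω_c) = −83(ω_r−ω_c),  ω_r=0, ω_c=1
ω_s = 1 − (83/31)(0−1) = 114/31
ω_s/ω_c = 114/31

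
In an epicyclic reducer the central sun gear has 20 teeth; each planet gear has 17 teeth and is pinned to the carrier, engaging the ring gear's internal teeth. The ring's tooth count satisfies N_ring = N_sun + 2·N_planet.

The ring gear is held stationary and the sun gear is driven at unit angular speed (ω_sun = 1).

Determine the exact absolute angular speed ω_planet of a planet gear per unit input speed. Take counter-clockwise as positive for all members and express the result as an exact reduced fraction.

N_ring = 20 + 2·17 = 54
20(ω_s−ω_c) = −54(ω_r−ω_c),  ω_r=0, ω_s=1
20(1−ω_c) = −54(0−ω_c)  ⇒  74ω_c = 20  ⇒  ω_c = 10/37
sun–planet: 20·(1−10/37) = −17·(ω_p−ω_c)  ⇒  ω_p−ω_c = −(20/17)·(27/37) = -540/629
ω_p = 10/37 − 540/629 = -10/17

-10/17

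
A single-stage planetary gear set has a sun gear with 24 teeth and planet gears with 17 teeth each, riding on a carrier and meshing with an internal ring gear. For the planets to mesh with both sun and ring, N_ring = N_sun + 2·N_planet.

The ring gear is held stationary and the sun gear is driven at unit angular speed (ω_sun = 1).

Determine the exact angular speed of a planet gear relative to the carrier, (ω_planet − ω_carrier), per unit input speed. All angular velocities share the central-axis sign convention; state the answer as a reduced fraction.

-696/697

N_ring = 24 + 2·17 = 58
24(ω_s−ω_c) = −58(ω_r−ω_c),  ω_r=0, ω_s=1
24(1−ω_c) = −58(0−ω_c)  ⇒  82ω_c = 24  ⇒  ω_c = 12/41
sun–planet: 24·(1−12/41) = −17·(ω_p−ω_c)  ⇒  ω_p−ω_c = −(24/17)·(29/41) = -696/697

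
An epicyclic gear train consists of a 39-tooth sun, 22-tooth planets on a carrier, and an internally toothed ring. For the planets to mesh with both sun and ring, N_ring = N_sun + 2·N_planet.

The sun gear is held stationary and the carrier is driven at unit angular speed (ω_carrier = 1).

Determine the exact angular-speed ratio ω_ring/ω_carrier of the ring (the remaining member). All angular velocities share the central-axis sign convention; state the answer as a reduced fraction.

N_ring = 39 + 2·22 = 83
39(ω_s−ω_c) = −83(ω_r−ω_c),  ω_s=0, ω_c=1
ω_r = 1 − (39/83)(0−1) = 122/83
ω_r/ω_c = 122/83

122/83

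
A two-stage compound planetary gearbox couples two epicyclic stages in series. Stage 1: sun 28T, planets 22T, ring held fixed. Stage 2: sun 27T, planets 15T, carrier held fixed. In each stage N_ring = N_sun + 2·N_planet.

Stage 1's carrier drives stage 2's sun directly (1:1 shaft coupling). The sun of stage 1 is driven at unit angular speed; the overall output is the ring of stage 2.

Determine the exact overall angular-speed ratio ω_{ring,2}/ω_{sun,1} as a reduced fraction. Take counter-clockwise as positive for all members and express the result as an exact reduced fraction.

Stage 1: N_ring = 28 + 2·22 = 72
Stage 1: 28(ω_s−ω_c) = −72(ω_r−ω_c),  ω_r=0, ω_s=1
Stage 1: 28(1−ω_c) = −72(0−ω_c)  ⇒  100ω_c = 28  ⇒  ω_c = 7/25
  ⇒ ω_c¹/ω_s¹ = 7/25
Stage 2: N_ring = 27 + 2·15 = 57
Stage 2: 27(ω_s−ω_c) = −57(ω_r−ω_c),  ω_c=0, ω_s=1
Stage 2: ω_r = 0 − (27/57)(1−0) = -9/19
  ⇒ ω_r²/ω_s² = -9/19
Coupling ω_s² = ω_c¹ ⇒ overall = 7/25 × -9/19 = -63/475

-63/475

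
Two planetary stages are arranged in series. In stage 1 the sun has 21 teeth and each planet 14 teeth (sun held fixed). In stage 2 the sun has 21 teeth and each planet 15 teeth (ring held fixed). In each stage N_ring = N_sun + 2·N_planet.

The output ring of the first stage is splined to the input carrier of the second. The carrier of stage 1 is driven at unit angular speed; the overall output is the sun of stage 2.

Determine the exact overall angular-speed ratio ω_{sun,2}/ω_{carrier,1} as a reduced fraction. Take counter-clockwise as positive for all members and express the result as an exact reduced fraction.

Stage 1: N_ring = 21 + 2·14 = 49
Stage 1: 21(ω_s−ω_c) = −49(ω_r−ω_c),  ω_s=0, ω_c=1
Stage 1: ω_r = 1 − (21/49)(0−1) = 10/7
  ⇒ ω_r¹/ω_c¹ = 10/7
Stage 2: N_ring = 21 + 2·15 = 51
Stage 2: 21(ω_s−ω_c) = −51(ω_r−ω_c),  ω_r=0, ω_c=1
Stage 2: ω_s = 1 − (51/21)(0−1) = 24/7
  ⇒ ω_s²/ω_c² = 24/7
Coupling ω_c² = ω_r¹ ⇒ overall = 10/7 × 24/7 = 240/49

240/49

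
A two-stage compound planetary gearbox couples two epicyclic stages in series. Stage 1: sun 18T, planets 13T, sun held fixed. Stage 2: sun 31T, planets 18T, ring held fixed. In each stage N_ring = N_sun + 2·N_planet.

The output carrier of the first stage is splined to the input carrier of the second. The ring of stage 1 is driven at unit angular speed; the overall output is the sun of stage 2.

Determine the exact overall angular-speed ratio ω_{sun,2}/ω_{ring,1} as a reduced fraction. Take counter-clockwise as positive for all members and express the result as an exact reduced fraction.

2156/961

Stage 1: N_ring = 18 + 2·13 = 44
Stage 1: 18(ω_s−ω_c) = −44(ω_r−ω_c),  ω_s=0, ω_r=1
Stage 1: 18(0−ω_c) = −44(1−ω_c)  ⇒  62ω_c = 44  ⇒  ω_c = 22/31
  ⇒ ω_c¹/ω_r¹ = 22/31
Stage 2: N_ring = 31 + 2·18 = 67
Stage 2: 31(ω_s−ω_c) = −67(ω_r−ω_c),  ω_r=0, ω_c=1
Stage 2: ω_s = 1 − (67/31)(0−1) = 98/31
  ⇒ ω_s²/ω_c² = 98/31
Coupling ω_c² = ω_c¹ ⇒ overall = 22/31 × 98/31 = 2156/961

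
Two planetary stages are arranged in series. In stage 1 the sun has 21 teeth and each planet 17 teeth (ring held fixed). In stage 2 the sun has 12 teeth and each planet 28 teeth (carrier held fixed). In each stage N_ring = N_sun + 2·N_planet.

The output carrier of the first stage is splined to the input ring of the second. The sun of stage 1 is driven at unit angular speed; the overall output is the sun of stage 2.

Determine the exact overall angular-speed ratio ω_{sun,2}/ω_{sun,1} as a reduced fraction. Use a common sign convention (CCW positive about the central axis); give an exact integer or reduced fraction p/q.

Stage 1: N_ring = 21 + 2·17 = 55
Stage 1: 21(ω_s−ω_c) = −55(ω_r−ω_c),  ω_r=0, ω_s=1
Stage 1: 21(1−ω_c) = −55(0−ω_c)  ⇒  76ω_c = 21  ⇒  ω_c = 21/76
  ⇒ ω_c¹/ω_s¹ = 21/76
Stage 2: N_ring = 12 + 2·28 = 68
Stage 2: 12(ω_s−ω_c) = −68(ω_r−ω_c),  ω_c=0, ω_r=1
Stage 2: ω_s = 0 − (68/12)(1−0) = -17/3
  ⇒ ω_s²/ω_r² = -17/3
Coupling ω_r² = ω_c¹ ⇒ overall = 21/76 × -17/3 = -119/76

-119/76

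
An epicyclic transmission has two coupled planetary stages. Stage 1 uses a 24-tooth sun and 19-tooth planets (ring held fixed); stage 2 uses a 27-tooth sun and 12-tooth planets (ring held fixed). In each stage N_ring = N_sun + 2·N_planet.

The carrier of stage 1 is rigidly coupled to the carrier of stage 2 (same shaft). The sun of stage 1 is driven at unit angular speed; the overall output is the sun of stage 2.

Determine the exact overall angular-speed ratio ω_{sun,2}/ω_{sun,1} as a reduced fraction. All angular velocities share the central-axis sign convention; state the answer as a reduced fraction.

104/129

Stage 1: N_ring = 24 + 2·19 = 62
Stage 1: 24(ω_s−ω_c) = −62(ω_r−ω_c),  ω_r=0, ω_s=1
Stage 1: 24(1−ω_c) = −62(0−ω_c)  ⇒  86ω_c = 24  ⇒  ω_c = 12/43
  ⇒ ω_c¹/ω_s¹ = 12/43
Stage 2: N_ring = 27 + 2·12 = 51
Stage 2: 27(ω_s−ω_c) = −51(ω_r−ω_c),  ω_r=0, ω_c=1
Stage 2: ω_s = 1 − (51/27)(0−1) = 26/9
  ⇒ ω_s²/ω_c² = 26/9
Coupling ω_c² = ω_c¹ ⇒ overall = 12/43 × 26/9 = 104/129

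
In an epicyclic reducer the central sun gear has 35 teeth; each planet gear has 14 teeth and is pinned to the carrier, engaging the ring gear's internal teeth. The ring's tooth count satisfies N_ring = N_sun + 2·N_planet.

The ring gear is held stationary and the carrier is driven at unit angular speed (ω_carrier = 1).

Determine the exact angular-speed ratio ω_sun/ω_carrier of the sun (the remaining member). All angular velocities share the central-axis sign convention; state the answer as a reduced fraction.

14/5

N_ring = 35 + 2·14 = 63
35(ω_s−ω_c) = −63(ω_r−ω_c),  ω_r=0, ω_c=1
ω_s = 1 − (63/35)(0−1) = 14/5
ω_s/ω_c = 14/5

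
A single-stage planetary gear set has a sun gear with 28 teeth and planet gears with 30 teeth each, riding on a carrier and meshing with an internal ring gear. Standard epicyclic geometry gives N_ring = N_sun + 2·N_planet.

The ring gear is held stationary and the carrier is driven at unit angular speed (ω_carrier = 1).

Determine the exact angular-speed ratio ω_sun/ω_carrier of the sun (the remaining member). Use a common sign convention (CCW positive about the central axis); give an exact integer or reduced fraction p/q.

29/7

N_ring = 28 + 2·30 = 88
28(ω_s−ω_c) = −88(ω_r−ω_c),  ω_r=0, ω_c=1
ω_s = 1 − (88/28)(0−1) = 29/7
ω_s/ω_c = 29/7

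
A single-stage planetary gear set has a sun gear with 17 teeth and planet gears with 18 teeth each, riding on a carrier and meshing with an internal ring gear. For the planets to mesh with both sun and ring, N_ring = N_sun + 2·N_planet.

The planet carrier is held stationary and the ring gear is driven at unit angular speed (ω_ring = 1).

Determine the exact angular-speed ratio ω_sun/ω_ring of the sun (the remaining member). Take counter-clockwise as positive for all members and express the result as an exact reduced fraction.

-53/17

N_ring = 17 + 2·18 = 53
17(ω_s−ω_c) = −53(ω_r−ω_c),  ω_c=0, ω_r=1
ω_s = 0 − (53/17)(1−0) = -53/17
ω_s/ω_r = -53/17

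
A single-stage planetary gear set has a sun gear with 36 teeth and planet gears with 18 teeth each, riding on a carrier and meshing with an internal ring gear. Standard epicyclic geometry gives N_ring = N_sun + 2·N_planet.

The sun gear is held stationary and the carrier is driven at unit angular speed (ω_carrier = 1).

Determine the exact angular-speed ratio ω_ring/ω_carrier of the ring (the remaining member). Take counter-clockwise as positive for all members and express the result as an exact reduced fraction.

N_ring = 36 + 2·18 = 72
36(ω_s−ω_c) = −72(ω_r−ω_c),  ω_s=0, ω_c=1
ω_r = 1 − (36/72)(0−1) = 3/2
ω_r/ω_c = 3/2

3/2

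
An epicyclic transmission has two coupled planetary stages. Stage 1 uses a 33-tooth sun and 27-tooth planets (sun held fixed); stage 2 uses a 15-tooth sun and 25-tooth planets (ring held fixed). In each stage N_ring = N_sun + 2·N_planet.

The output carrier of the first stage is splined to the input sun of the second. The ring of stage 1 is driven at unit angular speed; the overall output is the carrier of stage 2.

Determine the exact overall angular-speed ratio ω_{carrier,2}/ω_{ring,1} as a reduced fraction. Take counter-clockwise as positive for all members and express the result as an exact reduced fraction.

87/640

Stage 1: N_ring = 33 + 2·27 = 87
Stage 1: 33(ω_s−ω_c) = −87(ω_r−ω_c),  ω_s=0, ω_r=1
Stage 1: 33(0−ω_c) = −87(1−ω_c)  ⇒  120ω_c = 87  ⇒  ω_c = 29/40
  ⇒ ω_c¹/ω_r¹ = 29/40
Stage 2: N_ring = 15 + 2·25 = 65
Stage 2: 15(ω_s−ω_c) = −65(ω_r−ω_c),  ω_r=0, ω_s=1
Stage 2: 15(1−ω_c) = −65(0−ω_c)  ⇒  80ω_c = 15  ⇒  ω_c = 3/16
  ⇒ ω_c²/ω_s² = 3/16
Coupling ω_s² = ω_c¹ ⇒ overall = 29/40 × 3/16 = 87/640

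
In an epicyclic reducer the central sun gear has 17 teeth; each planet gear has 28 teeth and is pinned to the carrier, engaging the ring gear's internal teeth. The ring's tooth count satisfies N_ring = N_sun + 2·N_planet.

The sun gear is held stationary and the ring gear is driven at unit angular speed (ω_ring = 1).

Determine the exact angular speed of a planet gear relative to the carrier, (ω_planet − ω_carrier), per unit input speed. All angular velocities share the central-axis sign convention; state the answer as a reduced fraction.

1241/2520

N_ring = 17 + 2·28 = 73
17(ω_s−ω_c) = −73(ω_r−ω_c),  ω_s=0, ω_r=1
17(0−ω_c) = −73(1−ω_c)  ⇒  90ω_c = 73  ⇒  ω_c = 73/90
sun–planet: 17·(0−73/90) = −28·(ω_p−ω_c)  ⇒  ω_p−ω_c = −(17/28)·(-73/90) = 1241/2520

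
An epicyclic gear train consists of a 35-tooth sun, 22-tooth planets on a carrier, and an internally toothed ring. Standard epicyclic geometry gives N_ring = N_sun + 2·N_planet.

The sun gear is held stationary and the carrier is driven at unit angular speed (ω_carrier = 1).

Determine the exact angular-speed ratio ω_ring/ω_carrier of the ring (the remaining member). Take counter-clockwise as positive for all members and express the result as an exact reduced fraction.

114/79

N_ring = 35 + 2·22 = 79
35(ω_s−ω_c) = −79(ω_r−ω_c),  ω_s=0, ω_c=1
ω_r = 1 − (35/79)(0−1) = 114/79
ω_r/ω_c = 114/79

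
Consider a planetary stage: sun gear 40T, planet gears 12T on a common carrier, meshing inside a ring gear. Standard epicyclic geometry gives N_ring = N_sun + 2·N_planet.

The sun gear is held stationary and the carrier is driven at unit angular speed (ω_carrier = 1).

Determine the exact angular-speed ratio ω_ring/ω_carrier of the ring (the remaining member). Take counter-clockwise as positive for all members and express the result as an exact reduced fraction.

13/8

N_ring = 40 + 2·12 = 64
40(ω_s−ω_c) = −64(ω_r−ω_c),  ω_s=0, ω_c=1
ω_r = 1 − (40/64)(0−1) = 13/8
ω_r/ω_c = 13/8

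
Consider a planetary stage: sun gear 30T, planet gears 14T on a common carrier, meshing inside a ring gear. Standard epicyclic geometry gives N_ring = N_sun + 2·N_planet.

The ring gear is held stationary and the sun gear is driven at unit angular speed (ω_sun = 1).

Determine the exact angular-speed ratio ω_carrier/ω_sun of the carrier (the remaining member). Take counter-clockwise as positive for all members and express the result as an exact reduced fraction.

N_ring = 30 + 2·14 = 58
30(ω_s−ω_c) = −58(ω_r−ω_c),  ω_r=0, ω_s=1
30(1−ω_c) = −58(0−ω_c)  ⇒  88ω_c = 30  ⇒  ω_c = 15/44
ω_c/ω_s = 15/44

15/44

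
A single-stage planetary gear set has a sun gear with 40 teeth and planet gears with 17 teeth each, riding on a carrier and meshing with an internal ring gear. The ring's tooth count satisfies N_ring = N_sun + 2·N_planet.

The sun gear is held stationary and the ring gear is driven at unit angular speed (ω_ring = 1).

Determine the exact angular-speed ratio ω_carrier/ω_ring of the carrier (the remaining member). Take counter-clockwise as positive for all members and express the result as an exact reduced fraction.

N_ring = 40 + 2·17 = 74
40(ω_s−ω_c) = −74(ω_r−ω_c),  ω_s=0, ω_r=1
40(0−ω_c) = −74(1−ω_c)  ⇒  114ω_c = 74  ⇒  ω_c = 37/57
ω_c/ω_r = 37/57

37/57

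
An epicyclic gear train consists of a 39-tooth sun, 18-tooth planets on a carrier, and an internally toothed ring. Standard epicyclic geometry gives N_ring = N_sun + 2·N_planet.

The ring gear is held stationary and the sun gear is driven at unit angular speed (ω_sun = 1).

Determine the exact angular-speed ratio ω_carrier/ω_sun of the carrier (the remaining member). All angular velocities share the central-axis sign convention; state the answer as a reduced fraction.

13/38

N_ring = 39 + 2·18 = 75
39(ω_s−ω_c) = −75(ω_r−ω_c),  ω_r=0, ω_s=1
39(1−ω_c) = −75(0−ω_c)  ⇒  114ω_c = 39  ⇒  ω_c = 13/38
ω_c/ω_s = 13/38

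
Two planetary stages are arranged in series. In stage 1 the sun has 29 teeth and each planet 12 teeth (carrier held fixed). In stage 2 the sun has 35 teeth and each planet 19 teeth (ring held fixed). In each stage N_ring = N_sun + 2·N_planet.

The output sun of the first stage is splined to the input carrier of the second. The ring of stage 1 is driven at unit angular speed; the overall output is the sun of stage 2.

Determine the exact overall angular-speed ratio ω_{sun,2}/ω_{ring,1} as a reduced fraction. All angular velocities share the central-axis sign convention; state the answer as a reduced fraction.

Stage 1: N_ring = 29 + 2·12 = 53
Stage 1: 29(ω_s−ω_c) = −53(ω_r−ω_c),  ω_c=0, ω_r=1
Stage 1: ω_s = 0 − (53/29)(1−0) = -53/29
  ⇒ ω_s¹/ω_r¹ = -53/29
Stage 2: N_ring = 35 + 2·19 = 73
Stage 2: 35(ω_s−ω_c) = −73(ω_r−ω_c),  ω_r=0, ω_c=1
Stage 2: ω_s = 1 − (73/35)(0−1) = 108/35
  ⇒ ω_s²/ω_c² = 108/35
Coupling ω_c² = ω_s¹ ⇒ overall = -53/29 × 108/35 = -5724/1015

-5724/1015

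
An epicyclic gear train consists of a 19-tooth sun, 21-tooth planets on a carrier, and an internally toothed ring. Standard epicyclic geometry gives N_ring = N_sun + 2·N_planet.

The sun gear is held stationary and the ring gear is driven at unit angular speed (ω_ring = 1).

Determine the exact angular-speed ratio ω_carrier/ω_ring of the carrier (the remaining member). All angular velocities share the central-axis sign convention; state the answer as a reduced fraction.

N_ring = 19 + 2·21 = 61
19(ω_s−ω_c) = −61(ω_r−ω_c),  ω_s=0, ω_r=1
19(0−ω_c) = −61(1−ω_c)  ⇒  80ω_c = 61  ⇒  ω_c = 61/80
ω_c/ω_r = 61/80

61/80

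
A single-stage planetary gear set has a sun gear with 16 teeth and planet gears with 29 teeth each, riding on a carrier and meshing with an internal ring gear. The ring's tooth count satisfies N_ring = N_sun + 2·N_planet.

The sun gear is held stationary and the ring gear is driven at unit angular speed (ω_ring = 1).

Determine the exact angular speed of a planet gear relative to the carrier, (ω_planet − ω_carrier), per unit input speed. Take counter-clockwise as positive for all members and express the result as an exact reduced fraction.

N_ring = 16 + 2·29 = 74
16(ω_s−ω_c) = −74(ω_r−ω_c),  ω_s=0, ω_r=1
16(0−ω_c) = −74(1−ω_c)  ⇒  90ω_c = 74  ⇒  ω_c = 37/45
sun–planet: 16·(0−37/45) = −29·(ω_p−ω_c)  ⇒  ω_p−ω_c = −(16/29)·(-37/45) = 592/1305

592/1305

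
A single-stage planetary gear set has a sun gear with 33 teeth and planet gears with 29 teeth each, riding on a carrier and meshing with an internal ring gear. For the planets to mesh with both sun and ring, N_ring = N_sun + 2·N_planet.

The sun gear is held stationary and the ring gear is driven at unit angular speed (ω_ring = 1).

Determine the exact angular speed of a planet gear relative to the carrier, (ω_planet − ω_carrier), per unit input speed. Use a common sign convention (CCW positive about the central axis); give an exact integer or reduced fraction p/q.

N_ring = 33 + 2·29 = 91
33(ω_s−ω_c) = −91(ω_r−ω_c),  ω_s=0, ω_r=1
33(0−ω_c) = −91(1−ω_c)  ⇒  124ω_c = 91  ⇒  ω_c = 91/124
sun–planet: 33·(0−91/124) = −29·(ω_p−ω_c)  ⇒  ω_p−ω_c = −(33/29)·(-91/124) = 3003/3596

3003/3596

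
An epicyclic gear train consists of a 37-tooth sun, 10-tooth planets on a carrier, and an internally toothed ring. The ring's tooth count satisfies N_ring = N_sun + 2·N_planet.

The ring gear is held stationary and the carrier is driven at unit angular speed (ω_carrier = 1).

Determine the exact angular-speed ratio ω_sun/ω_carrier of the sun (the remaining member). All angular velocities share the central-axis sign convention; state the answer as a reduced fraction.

94/37

N_ring = 37 + 2·10 = 57
37(ω_s−ω_c) = −57(ω_r−ω_c),  ω_r=0, ω_c=1
ω_s = 1 − (57/37)(0−1) = 94/37
ω_s/ω_c = 94/37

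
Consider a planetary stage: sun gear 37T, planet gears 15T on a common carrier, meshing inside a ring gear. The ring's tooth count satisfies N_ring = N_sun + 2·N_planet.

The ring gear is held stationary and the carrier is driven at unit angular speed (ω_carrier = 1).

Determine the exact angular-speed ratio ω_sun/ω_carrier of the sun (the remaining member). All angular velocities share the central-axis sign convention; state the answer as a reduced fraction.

N_ring = 37 + 2·15 = 67
37(ω_s−ω_c) = −67(ω_r−ω_c),  ω_r=0, ω_c=1
ω_s = 1 − (67/37)(0−1) = 104/37
ω_s/ω_c = 104/37

104/37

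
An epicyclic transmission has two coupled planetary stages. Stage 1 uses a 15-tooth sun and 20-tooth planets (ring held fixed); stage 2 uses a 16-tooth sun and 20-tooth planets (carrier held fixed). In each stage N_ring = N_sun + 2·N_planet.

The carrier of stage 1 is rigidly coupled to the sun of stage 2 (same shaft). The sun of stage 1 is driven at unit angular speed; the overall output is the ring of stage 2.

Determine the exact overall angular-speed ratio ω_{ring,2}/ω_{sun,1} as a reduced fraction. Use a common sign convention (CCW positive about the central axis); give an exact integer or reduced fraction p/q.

-3/49

Stage 1: N_ring = 15 + 2·20 = 55
Stage 1: 15(ω_s−ω_c) = −55(ω_r−ω_c),  ω_r=0, ω_s=1
Stage 1: 15(1−ω_c) = −55(0−ω_c)  ⇒  70ω_c = 15  ⇒  ω_c = 3/14
  ⇒ ω_c¹/ω_s¹ = 3/14
Stage 2: N_ring = 16 + 2·20 = 56
Stage 2: 16(ω_s−ω_c) = −56(ω_r−ω_c),  ω_c=0, ω_s=1
Stage 2: ω_r = 0 − (16/56)(1−0) = -2/7
  ⇒ ω_r²/ω_s² = -2/7
Coupling ω_s² = ω_c¹ ⇒ overall = 3/14 × -2/7 = -3/49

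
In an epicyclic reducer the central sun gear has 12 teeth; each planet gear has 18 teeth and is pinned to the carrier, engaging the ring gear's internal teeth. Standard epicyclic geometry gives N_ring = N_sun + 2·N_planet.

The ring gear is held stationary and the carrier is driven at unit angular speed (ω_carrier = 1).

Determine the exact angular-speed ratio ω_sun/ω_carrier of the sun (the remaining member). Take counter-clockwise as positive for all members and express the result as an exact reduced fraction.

N_ring = 12 + 2·18 = 48
12(ω_s−ω_c) = −48(ω_r−ω_c),  ω_r=0, ω_c=1
ω_s = 1 − (48/12)(0−1) = 5
ω_s/ω_c = 5

5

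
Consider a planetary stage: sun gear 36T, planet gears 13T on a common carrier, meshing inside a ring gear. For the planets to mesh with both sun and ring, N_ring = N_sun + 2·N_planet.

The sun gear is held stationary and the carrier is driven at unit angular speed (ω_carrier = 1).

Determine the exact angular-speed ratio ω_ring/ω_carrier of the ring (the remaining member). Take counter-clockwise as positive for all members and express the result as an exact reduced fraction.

49/31

N_ring = 36 + 2·13 = 62
36(ω_s−ω_c) = −62(ω_r−ω_c),  ω_s=0, ω_c=1
ω_r = 1 − (36/62)(0−1) = 49/31
ω_r/ω_c = 49/31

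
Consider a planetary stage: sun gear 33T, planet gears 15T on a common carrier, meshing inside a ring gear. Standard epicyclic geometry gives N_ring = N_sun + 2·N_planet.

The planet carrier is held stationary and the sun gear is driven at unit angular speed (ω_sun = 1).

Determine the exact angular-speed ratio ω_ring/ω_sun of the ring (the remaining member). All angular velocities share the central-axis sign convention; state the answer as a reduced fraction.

N_ring = 33 + 2·15 = 63
33(ω_s−ω_c) = −63(ω_r−ω_c),  ω_c=0, ω_s=1
ω_r = 0 − (33/63)(1−0) = -11/21
ω_r/ω_s = -11/21

-11/21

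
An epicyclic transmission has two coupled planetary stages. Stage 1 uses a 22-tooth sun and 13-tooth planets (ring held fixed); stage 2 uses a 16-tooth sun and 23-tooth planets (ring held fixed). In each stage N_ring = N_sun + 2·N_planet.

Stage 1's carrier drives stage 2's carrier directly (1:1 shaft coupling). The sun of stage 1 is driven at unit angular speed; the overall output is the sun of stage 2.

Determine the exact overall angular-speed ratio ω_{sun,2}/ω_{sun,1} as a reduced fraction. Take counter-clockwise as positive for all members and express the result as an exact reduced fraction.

429/280

Stage 1: N_ring = 22 + 2·13 = 48
Stage 1: 22(ω_s−ω_c) = −48(ω_r−ω_c),  ω_r=0, ω_s=1
Stage 1: 22(1−ω_c) = −48(0−ω_c)  ⇒  70ω_c = 22  ⇒  ω_c = 11/35
  ⇒ ω_c¹/ω_s¹ = 11/35
Stage 2: N_ring = 16 + 2·23 = 62
Stage 2: 16(ω_s−ω_c) = −62(ω_r−ω_c),  ω_r=0, ω_c=1
Stage 2: ω_s = 1 − (62/16)(0−1) = 39/8
  ⇒ ω_s²/ω_c² = 39/8
Coupling ω_c² = ω_c¹ ⇒ overall = 11/35 × 39/8 = 429/280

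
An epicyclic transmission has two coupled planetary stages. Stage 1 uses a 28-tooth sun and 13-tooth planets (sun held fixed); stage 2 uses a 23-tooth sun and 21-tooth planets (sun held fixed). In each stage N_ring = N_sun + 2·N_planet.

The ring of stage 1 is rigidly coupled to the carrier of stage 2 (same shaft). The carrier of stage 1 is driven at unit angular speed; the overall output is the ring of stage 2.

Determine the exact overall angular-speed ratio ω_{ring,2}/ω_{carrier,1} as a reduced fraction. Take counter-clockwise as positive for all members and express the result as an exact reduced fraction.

3608/1755

Stage 1: N_ring = 28 + 2·13 = 54
Stage 1: 28(ω_s−ω_c) = −54(ω_r−ω_c),  ω_s=0, ω_c=1
Stage 1: ω_r = 1 − (28/54)(0−1) = 41/27
  ⇒ ω_r¹/ω_c¹ = 41/27
Stage 2: N_ring = 23 + 2·21 = 65
Stage 2: 23(ω_s−ω_c) = −65(ω_r−ω_c),  ω_s=0, ω_c=1
Stage 2: ω_r = 1 − (23/65)(0−1) = 88/65
  ⇒ ω_r²/ω_c² = 88/65
Coupling ω_c² = ω_r¹ ⇒ overall = 41/27 × 88/65 = 3608/1755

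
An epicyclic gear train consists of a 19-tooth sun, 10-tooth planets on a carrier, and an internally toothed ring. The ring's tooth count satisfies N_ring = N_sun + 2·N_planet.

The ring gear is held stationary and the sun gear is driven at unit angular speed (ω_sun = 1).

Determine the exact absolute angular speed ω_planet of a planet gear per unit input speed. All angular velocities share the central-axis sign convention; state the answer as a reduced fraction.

N_ring = 19 + 2·10 = 39
19(ω_s−ω_c) = −39(ω_r−ω_c),  ω_r=0, ω_s=1
19(1−ω_c) = −39(0−ω_c)  ⇒  58ω_c = 19  ⇒  ω_c = 19/58
sun–planet: 19·(1−19/58) = −10·(ω_p−ω_c)  ⇒  ω_p−ω_c = −(19/10)·(39/58) = -741/580
ω_p = 19/58 − 741/580 = -19/20

-19/20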